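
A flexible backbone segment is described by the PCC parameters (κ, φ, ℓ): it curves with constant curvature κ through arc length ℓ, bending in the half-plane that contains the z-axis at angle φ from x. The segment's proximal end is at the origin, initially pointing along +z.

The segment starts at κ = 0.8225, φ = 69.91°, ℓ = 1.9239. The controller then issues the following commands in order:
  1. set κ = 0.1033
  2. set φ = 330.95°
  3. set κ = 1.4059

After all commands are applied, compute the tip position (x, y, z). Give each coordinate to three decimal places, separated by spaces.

1.185 -0.658 0.301

initial: κ=0.8225, φ=69.91°, ℓ=1.9239
cmd 1: set κ=0.1033 → (κ,φ,ℓ)=(0.1033,69.91°,1.9239) → tip=(0.0655,0.1790,1.9113)
cmd 2: set φ=330.95° → (κ,φ,ℓ)=(0.1033,330.95°,1.9239) → tip=(0.1666,-0.0925,1.9113)
cmd 3: set κ=1.4059 → (κ,φ,ℓ)=(1.4059,330.95°,1.9239) → tip=(1.1852,-0.6583,0.3009)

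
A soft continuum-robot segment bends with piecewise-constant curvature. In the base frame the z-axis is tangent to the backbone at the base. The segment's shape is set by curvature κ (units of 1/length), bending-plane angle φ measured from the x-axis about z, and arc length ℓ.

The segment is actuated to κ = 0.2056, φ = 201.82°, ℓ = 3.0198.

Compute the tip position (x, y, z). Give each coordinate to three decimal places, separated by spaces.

θ = κ·ℓ = 0.2056 × 3.0198 = 0.62087 rad
ρ = (1 − cos θ)/κ = (1 − 0.81337)/0.2056 = 0.90772
z = sin θ / κ = 0.58174/0.2056 = 2.82949
x = ρ cos φ = 0.90772 × cos(201.82°) = -0.84269
y = ρ sin φ = 0.90772 × sin(201.82°) = -0.33739

-0.843 -0.337 2.829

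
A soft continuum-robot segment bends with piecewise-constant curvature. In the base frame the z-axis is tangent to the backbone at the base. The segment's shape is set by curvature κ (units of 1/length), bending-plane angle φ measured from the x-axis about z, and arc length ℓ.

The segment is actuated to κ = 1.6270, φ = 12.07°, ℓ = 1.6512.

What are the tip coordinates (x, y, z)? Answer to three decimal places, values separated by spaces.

θ = κ·ℓ = 1.6270 × 1.6512 = 2.68650 rad
ρ = (1 − cos θ)/κ = (1 − -0.89822)/1.6270 = 1.16670
z = sin θ / κ = 0.43954/1.6270 = 0.27016
x = ρ cos φ = 1.16670 × cos(12.07°) = 1.14091
y = ρ sin φ = 1.16670 × sin(12.07°) = 0.24396

1.141 0.244 0.270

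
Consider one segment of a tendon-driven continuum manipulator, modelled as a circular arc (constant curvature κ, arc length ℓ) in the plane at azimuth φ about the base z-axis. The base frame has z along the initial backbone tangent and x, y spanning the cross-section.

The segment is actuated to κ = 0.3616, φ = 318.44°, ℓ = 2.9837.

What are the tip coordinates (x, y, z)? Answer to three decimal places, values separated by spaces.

1.092 -0.968 2.438

θ = κ·ℓ = 0.3616 × 2.9837 = 1.07891 rad
ρ = (1 − cos θ)/κ = (1 − 0.47229)/0.3616 = 1.45937
z = sin θ / κ = 0.88144/0.3616 = 2.43762
x = ρ cos φ = 1.45937 × cos(318.44°) = 1.09199
y = ρ sin φ = 1.45937 × sin(318.44°) = -0.96815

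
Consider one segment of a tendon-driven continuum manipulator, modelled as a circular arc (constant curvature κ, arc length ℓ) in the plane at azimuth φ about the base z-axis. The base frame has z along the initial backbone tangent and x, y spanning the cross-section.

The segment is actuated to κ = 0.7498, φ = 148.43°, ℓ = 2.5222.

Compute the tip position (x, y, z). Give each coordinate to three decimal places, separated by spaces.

-1.494 0.918 1.266

θ = κ·ℓ = 0.7498 × 2.5222 = 1.89115 rad
ρ = (1 − cos θ)/κ = (1 − -0.31490)/0.7498 = 1.75367
z = sin θ / κ = 0.94913/0.7498 = 1.26584
x = ρ cos φ = 1.75367 × cos(148.43°) = -1.49412
y = ρ sin φ = 1.75367 × sin(148.43°) = 0.91811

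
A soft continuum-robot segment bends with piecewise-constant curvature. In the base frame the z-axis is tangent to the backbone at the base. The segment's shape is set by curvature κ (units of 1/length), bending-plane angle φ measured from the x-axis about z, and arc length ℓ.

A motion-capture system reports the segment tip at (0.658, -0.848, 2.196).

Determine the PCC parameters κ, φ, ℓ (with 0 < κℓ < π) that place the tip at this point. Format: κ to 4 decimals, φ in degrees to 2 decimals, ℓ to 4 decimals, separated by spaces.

ρ = √(x²+y²) = √(0.658² + -0.848²) = 1.07334
φ = atan2(y, x) mod 360° = atan2(-0.848, 0.658) = 307.8094°
|p|² = ρ² + z² = 1.07334² + 2.196² = 5.97448
κ = 2ρ / |p|² = 2×1.07334 / 5.97448 = 0.35931
θ = 2·atan2(ρ, z) = 2·atan2(1.07334, 2.196) = 0.90925 rad
ℓ = θ/κ = 0.90925/0.35931 = 2.53055

0.3593 307.81 2.5306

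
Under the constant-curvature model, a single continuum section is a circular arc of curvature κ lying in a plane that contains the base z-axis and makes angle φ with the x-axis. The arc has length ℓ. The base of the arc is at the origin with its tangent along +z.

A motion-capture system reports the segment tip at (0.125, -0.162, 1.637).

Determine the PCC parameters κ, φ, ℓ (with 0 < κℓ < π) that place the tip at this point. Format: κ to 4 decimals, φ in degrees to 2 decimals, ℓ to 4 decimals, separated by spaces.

0.1504 307.65 1.6540

ρ = √(x²+y²) = √(0.125² + -0.162²) = 0.20462
φ = atan2(y, x) mod 360° = atan2(-0.162, 0.125) = 307.6540°
|p|² = ρ² + z² = 0.20462² + 1.637² = 2.72164
κ = 2ρ / |p|² = 2×0.20462 / 2.72164 = 0.15036
θ = 2·atan2(ρ, z) = 2·atan2(0.20462, 1.637) = 0.24870 rad
ℓ = θ/κ = 0.24870/0.15036 = 1.65400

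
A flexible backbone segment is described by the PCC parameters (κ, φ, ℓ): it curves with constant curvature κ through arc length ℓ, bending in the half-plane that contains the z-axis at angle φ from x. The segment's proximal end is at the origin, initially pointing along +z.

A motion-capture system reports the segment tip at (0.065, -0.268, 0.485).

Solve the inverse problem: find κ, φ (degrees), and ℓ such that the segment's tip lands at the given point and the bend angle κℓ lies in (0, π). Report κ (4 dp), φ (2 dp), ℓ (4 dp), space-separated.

1.7719 283.63 0.5836

ρ = √(x²+y²) = √(0.065² + -0.268²) = 0.27577
φ = atan2(y, x) mod 360° = atan2(-0.268, 0.065) = 283.6331°
|p|² = ρ² + z² = 0.27577² + 0.485² = 0.31127
κ = 2ρ / |p|² = 2×0.27577 / 0.31127 = 1.77188
θ = 2·atan2(ρ, z) = 2·atan2(0.27577, 0.485) = 1.03402 rad
ℓ = θ/κ = 1.03402/1.77188 = 0.58357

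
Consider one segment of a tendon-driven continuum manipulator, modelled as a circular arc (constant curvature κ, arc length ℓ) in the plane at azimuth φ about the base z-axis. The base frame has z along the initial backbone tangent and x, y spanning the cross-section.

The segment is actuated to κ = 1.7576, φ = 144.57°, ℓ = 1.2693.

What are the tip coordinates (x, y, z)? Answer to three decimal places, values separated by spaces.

θ = κ·ℓ = 1.7576 × 1.2693 = 2.23092 rad
ρ = (1 − cos θ)/κ = (1 − -0.61322)/1.7576 = 0.91785
z = sin θ / κ = 0.78992/1.7576 = 0.44943
x = ρ cos φ = 0.91785 × cos(144.57°) = -0.74789
y = ρ sin φ = 0.91785 × sin(144.57°) = 0.53209

-0.748 0.532 0.449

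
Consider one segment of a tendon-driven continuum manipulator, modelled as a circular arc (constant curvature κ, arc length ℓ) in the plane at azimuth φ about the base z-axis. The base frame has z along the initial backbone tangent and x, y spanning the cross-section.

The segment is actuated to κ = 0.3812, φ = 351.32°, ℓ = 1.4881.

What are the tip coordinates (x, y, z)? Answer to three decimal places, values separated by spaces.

θ = κ·ℓ = 0.3812 × 1.4881 = 0.56726 rad
ρ = (1 − cos θ)/κ = (1 − 0.84337)/0.3812 = 0.41088
z = sin θ / κ = 0.53733/0.3812 = 1.40957
x = ρ cos φ = 0.41088 × cos(351.32°) = 0.40617
y = ρ sin φ = 0.41088 × sin(351.32°) = -0.06201

0.406 -0.062 1.410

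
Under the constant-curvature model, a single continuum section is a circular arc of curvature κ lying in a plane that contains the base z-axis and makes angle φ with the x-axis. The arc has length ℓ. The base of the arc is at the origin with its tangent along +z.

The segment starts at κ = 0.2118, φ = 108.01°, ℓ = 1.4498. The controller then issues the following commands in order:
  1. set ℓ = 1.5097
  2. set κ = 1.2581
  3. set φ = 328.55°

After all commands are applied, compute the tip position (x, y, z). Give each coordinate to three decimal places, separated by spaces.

initial: κ=0.2118, φ=108.01°, ℓ=1.4498
cmd 1: set ℓ=1.5097 → (κ,φ,ℓ)=(0.2118,108.01°,1.5097) → tip=(-0.0740,0.2276,1.4841)
cmd 2: set κ=1.2581 → (κ,φ,ℓ)=(1.2581,108.01°,1.5097) → tip=(-0.3251,0.9998,0.7523)
cmd 3: set φ=328.55° → (κ,φ,ℓ)=(1.2581,328.55°,1.5097) → tip=(0.8969,-0.5485,0.7523)

0.897 -0.549 0.752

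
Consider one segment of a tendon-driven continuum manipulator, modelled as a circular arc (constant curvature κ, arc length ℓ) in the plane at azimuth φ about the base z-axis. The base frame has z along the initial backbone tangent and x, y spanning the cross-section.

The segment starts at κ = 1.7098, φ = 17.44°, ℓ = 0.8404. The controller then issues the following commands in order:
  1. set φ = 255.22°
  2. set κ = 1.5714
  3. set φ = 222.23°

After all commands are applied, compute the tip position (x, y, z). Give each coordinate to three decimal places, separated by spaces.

-0.355 -0.322 0.617

initial: κ=1.7098, φ=17.44°, ℓ=0.8404
cmd 1: set φ=255.22° → (κ,φ,ℓ)=(1.7098,255.22°,0.8404) → tip=(-0.1293,-0.4900,0.5796)
cmd 2: set κ=1.5714 → (κ,φ,ℓ)=(1.5714,255.22°,0.8404) → tip=(-0.1221,-0.4630,0.6166)
cmd 3: set φ=222.23° → (κ,φ,ℓ)=(1.5714,222.23°,0.8404) → tip=(-0.3545,-0.3218,0.6166)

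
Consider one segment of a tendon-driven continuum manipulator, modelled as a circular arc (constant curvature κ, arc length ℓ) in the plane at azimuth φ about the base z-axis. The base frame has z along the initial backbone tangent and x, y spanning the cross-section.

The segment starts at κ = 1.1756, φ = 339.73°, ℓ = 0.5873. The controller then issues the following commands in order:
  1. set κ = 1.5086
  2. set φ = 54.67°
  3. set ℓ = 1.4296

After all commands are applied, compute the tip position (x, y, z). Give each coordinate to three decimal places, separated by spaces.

initial: κ=1.1756, φ=339.73°, ℓ=0.5873
cmd 1: set κ=1.5086 → (κ,φ,ℓ)=(1.5086,339.73°,0.5873) → tip=(0.2285,-0.0844,0.5134)
cmd 2: set φ=54.67° → (κ,φ,ℓ)=(1.5086,54.67°,0.5873) → tip=(0.1409,0.1987,0.5134)
cmd 3: set ℓ=1.4296 → (κ,φ,ℓ)=(1.5086,54.67°,1.4296) → tip=(0.5953,0.8398,0.5523)

0.595 0.840 0.552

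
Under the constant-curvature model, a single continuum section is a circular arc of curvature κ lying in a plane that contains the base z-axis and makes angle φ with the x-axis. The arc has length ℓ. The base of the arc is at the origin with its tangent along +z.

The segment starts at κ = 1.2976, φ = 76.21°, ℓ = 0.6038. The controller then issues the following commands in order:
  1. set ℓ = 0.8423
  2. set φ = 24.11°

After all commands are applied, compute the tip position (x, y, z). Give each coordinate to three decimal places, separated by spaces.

initial: κ=1.2976, φ=76.21°, ℓ=0.6038
cmd 1: set ℓ=0.8423 → (κ,φ,ℓ)=(1.2976,76.21°,0.8423) → tip=(0.0992,0.4043,0.6843)
cmd 2: set φ=24.11° → (κ,φ,ℓ)=(1.2976,24.11°,0.8423) → tip=(0.3800,0.1700,0.6843)

0.380 0.170 0.684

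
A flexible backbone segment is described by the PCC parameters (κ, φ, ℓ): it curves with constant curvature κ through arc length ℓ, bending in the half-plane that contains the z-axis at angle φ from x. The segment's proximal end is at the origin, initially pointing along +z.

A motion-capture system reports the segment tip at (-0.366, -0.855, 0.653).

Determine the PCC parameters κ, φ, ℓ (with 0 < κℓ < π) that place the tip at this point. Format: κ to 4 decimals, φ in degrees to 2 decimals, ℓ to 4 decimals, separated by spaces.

1.4404 246.83 1.3311

ρ = √(x²+y²) = √(-0.366² + -0.855²) = 0.93004
φ = atan2(y, x) mod 360° = atan2(-0.855, -0.366) = 246.8257°
|p|² = ρ² + z² = 0.93004² + 0.653² = 1.29139
κ = 2ρ / |p|² = 2×0.93004 / 1.29139 = 1.44038
θ = 2·atan2(ρ, z) = 2·atan2(0.93004, 0.653) = 1.91730 rad
ℓ = θ/κ = 1.91730/1.44038 = 1.33111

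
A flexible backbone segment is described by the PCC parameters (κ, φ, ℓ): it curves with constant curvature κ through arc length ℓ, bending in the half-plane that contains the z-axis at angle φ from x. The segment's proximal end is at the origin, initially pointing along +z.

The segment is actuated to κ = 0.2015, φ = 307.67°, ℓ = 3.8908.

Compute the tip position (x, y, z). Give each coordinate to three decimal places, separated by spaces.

0.885 -1.147 3.504

θ = κ·ℓ = 0.2015 × 3.8908 = 0.78400 rad
ρ = (1 − cos θ)/κ = (1 − 0.70810)/0.2015 = 1.44865
z = sin θ / κ = 0.70611/0.2015 = 3.50429
x = ρ cos φ = 1.44865 × cos(307.67°) = 0.88529
y = ρ sin φ = 1.44865 × sin(307.67°) = -1.14667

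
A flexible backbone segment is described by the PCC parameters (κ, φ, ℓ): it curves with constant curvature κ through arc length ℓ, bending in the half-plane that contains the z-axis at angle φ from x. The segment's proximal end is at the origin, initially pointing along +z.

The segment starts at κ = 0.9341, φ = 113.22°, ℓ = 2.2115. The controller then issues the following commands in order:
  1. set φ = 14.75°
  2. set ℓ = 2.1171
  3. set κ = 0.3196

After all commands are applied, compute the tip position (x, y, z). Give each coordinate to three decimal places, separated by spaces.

0.667 0.176 1.959

initial: κ=0.9341, φ=113.22°, ℓ=2.2115
cmd 1: set φ=14.75° → (κ,φ,ℓ)=(0.9341,14.75°,2.2115) → tip=(1.5270,0.4020,0.9421)
cmd 2: set ℓ=2.1171 → (κ,φ,ℓ)=(0.9341,14.75°,2.1171) → tip=(1.4449,0.3804,0.9832)
cmd 3: set κ=0.3196 → (κ,φ,ℓ)=(0.3196,14.75°,2.1171) → tip=(0.6666,0.1755,1.9592)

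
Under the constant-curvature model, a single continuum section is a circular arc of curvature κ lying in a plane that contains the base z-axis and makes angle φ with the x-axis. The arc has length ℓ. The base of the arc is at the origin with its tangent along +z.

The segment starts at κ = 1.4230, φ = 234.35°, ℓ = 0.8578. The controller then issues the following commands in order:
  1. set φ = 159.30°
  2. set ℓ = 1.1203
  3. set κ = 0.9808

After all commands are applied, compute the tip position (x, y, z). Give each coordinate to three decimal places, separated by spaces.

-0.520 0.197 0.908

initial: κ=1.4230, φ=234.35°, ℓ=0.8578
cmd 1: set φ=159.30° → (κ,φ,ℓ)=(1.4230,159.30°,0.8578) → tip=(-0.4319,0.1632,0.6601)
cmd 2: set ℓ=1.1203 → (κ,φ,ℓ)=(1.4230,159.30°,1.1203) → tip=(-0.6727,0.2542,0.7025)
cmd 3: set κ=0.9808 → (κ,φ,ℓ)=(0.9808,159.30°,1.1203) → tip=(-0.5201,0.1965,0.9081)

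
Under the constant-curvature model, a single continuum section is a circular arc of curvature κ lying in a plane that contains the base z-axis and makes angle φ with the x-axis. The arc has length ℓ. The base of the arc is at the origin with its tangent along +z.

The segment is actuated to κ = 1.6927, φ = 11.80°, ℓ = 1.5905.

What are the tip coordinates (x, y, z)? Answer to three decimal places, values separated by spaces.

θ = κ·ℓ = 1.6927 × 1.5905 = 2.69224 rad
ρ = (1 − cos θ)/κ = (1 − -0.90073)/1.6927 = 1.12290
z = sin θ / κ = 0.43438/1.6927 = 0.25662
x = ρ cos φ = 1.12290 × cos(11.80°) = 1.09917
y = ρ sin φ = 1.12290 × sin(11.80°) = 0.22963

1.099 0.230 0.257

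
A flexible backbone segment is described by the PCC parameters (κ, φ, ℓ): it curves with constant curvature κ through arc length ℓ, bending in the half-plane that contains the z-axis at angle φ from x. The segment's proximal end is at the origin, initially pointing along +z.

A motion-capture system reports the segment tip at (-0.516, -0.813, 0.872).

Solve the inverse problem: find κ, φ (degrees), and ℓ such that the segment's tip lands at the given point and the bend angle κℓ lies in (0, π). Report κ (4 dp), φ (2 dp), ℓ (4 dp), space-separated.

1.1412 237.60 1.4633

ρ = √(x²+y²) = √(-0.516² + -0.813²) = 0.96293
φ = atan2(y, x) mod 360° = atan2(-0.813, -0.516) = 237.5973°
|p|² = ρ² + z² = 0.96293² + 0.872² = 1.68761
κ = 2ρ / |p|² = 2×0.96293 / 1.68761 = 1.14117
θ = 2·atan2(ρ, z) = 2·atan2(0.96293, 0.872) = 1.66982 rad
ℓ = θ/κ = 1.66982/1.14117 = 1.46325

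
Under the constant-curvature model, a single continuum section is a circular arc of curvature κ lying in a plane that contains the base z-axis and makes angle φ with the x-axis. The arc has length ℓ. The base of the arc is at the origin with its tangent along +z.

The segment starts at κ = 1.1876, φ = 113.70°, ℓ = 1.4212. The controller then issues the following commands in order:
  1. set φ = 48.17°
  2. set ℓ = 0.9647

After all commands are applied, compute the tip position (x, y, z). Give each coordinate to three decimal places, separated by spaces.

initial: κ=1.1876, φ=113.70°, ℓ=1.4212
cmd 1: set φ=48.17° → (κ,φ,ℓ)=(1.1876,48.17°,1.4212) → tip=(0.6271,0.7007,0.8363)
cmd 2: set ℓ=0.9647 → (κ,φ,ℓ)=(1.1876,48.17°,0.9647) → tip=(0.3300,0.3687,0.7671)

0.330 0.369 0.767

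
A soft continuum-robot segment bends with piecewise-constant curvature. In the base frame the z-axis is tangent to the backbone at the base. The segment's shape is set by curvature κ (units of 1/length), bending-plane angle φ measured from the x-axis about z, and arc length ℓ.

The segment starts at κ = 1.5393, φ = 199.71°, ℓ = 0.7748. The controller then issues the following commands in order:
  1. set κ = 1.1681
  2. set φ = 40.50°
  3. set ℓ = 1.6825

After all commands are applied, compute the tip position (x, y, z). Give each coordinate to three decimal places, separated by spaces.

0.901 0.770 0.790

initial: κ=1.5393, φ=199.71°, ℓ=0.7748
cmd 1: set κ=1.1681 → (κ,φ,ℓ)=(1.1681,199.71°,0.7748) → tip=(-0.3081,-0.1104,0.6733)
cmd 2: set φ=40.50° → (κ,φ,ℓ)=(1.1681,40.50°,0.7748) → tip=(0.2489,0.2126,0.6733)
cmd 3: set ℓ=1.6825 → (κ,φ,ℓ)=(1.1681,40.50°,1.6825) → tip=(0.9012,0.7697,0.7903)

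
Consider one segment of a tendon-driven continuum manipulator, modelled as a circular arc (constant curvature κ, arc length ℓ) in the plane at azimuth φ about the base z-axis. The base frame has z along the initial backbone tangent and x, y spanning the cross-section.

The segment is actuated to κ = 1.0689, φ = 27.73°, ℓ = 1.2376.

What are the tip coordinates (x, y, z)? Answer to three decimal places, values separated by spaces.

θ = κ·ℓ = 1.0689 × 1.2376 = 1.32287 rad
ρ = (1 − cos θ)/κ = (1 − 0.24539)/1.0689 = 0.70597
z = sin θ / κ = 0.96942/1.0689 = 0.90694
x = ρ cos φ = 0.70597 × cos(27.73°) = 0.62489
y = ρ sin φ = 0.70597 × sin(27.73°) = 0.32849

0.625 0.328 0.907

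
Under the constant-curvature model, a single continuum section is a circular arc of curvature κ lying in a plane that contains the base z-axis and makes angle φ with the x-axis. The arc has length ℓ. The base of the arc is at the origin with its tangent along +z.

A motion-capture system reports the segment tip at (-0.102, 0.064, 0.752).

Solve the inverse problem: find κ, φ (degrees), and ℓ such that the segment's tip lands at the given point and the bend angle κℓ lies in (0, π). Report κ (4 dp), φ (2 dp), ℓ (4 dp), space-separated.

ρ = √(x²+y²) = √(-0.102² + 0.064²) = 0.12042
φ = atan2(y, x) mod 360° = atan2(0.064, -0.102) = 147.8937°
|p|² = ρ² + z² = 0.12042² + 0.752² = 0.58000
κ = 2ρ / |p|² = 2×0.12042 / 0.58000 = 0.41522
θ = 2·atan2(ρ, z) = 2·atan2(0.12042, 0.752) = 0.31756 rad
ℓ = θ/κ = 0.31756/0.41522 = 0.76479

0.4152 147.89 0.7648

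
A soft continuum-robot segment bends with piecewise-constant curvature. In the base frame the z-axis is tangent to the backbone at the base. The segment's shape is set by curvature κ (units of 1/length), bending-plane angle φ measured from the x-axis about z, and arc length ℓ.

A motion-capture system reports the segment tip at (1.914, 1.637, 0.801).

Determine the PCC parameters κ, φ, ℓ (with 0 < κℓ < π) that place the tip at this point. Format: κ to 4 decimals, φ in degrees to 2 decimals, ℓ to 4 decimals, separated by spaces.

ρ = √(x²+y²) = √(1.914² + 1.637²) = 2.51856
φ = atan2(y, x) mod 360° = atan2(1.637, 1.914) = 40.5396°
|p|² = ρ² + z² = 2.51856² + 0.801² = 6.98477
κ = 2ρ / |p|² = 2×2.51856 / 6.98477 = 0.72116
θ = 2·atan2(ρ, z) = 2·atan2(2.51856, 0.801) = 2.52575 rad
ℓ = θ/κ = 2.52575/0.72116 = 3.50234

0.7212 40.54 3.5023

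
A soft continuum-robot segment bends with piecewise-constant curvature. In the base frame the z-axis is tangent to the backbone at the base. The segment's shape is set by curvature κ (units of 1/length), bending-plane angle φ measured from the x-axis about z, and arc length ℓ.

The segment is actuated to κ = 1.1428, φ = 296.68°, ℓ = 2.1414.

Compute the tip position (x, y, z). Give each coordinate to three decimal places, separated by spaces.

θ = κ·ℓ = 1.1428 × 2.1414 = 2.44719 rad
ρ = (1 − cos θ)/κ = (1 − -0.76844)/1.1428 = 1.54746
z = sin θ / κ = 0.63993/1.1428 = 0.55996
x = ρ cos φ = 1.54746 × cos(296.68°) = 0.69482
y = ρ sin φ = 1.54746 × sin(296.68°) = -1.38270

0.695 -1.383 0.560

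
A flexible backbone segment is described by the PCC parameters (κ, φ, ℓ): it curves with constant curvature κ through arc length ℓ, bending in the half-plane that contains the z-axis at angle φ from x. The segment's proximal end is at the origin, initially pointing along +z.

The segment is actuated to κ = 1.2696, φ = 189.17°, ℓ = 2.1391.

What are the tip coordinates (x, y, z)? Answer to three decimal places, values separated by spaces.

-1.486 -0.240 0.325

θ = κ·ℓ = 1.2696 × 2.1391 = 2.71580 rad
ρ = (1 − cos θ)/κ = (1 − -0.91071)/1.2696 = 1.50497
z = sin θ / κ = 0.41304/1.2696 = 0.32533
x = ρ cos φ = 1.50497 × cos(189.17°) = -1.48574
y = ρ sin φ = 1.50497 × sin(189.17°) = -0.23984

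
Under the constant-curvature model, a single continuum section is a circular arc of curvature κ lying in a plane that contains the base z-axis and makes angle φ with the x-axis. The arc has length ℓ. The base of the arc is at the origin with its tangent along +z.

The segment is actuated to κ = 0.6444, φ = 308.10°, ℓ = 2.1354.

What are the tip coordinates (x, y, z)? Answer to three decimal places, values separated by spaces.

θ = κ·ℓ = 0.6444 × 2.1354 = 1.37605 rad
ρ = (1 − cos θ)/κ = (1 − 0.19352)/0.6444 = 1.25153
z = sin θ / κ = 0.98110/0.6444 = 1.52250
x = ρ cos φ = 1.25153 × cos(308.10°) = 0.77224
y = ρ sin φ = 1.25153 × sin(308.10°) = -0.98487

0.772 -0.985 1.522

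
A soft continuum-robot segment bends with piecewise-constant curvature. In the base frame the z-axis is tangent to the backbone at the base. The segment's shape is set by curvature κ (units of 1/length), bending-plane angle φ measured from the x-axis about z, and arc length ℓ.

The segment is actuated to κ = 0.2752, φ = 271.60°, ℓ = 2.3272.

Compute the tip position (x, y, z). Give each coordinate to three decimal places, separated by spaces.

θ = κ·ℓ = 0.2752 × 2.3272 = 0.64045 rad
ρ = (1 − cos θ)/κ = (1 − 0.80183)/0.2752 = 0.72010
z = sin θ / κ = 0.59755/0.2752 = 2.17134
x = ρ cos φ = 0.72010 × cos(271.60°) = 0.02011
y = ρ sin φ = 0.72010 × sin(271.60°) = -0.71981

0.020 -0.720 2.171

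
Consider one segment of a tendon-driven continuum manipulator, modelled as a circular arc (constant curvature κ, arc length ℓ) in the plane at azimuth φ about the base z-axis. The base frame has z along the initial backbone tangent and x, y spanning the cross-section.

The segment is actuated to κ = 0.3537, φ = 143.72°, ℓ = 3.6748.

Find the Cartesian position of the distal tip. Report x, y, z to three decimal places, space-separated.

-1.669 1.225 2.724

θ = κ·ℓ = 0.3537 × 3.6748 = 1.29978 rad
ρ = (1 − cos θ)/κ = (1 − 0.26771)/0.3537 = 2.07036
z = sin θ / κ = 0.96350/0.3537 = 2.72406
x = ρ cos φ = 2.07036 × cos(143.72°) = -1.66899
y = ρ sin φ = 2.07036 × sin(143.72°) = 1.22510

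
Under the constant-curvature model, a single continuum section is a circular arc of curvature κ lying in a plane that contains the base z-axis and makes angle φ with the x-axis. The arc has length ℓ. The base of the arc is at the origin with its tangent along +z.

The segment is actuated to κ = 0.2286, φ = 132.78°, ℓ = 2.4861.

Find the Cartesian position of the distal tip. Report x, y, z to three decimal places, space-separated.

-0.467 0.505 2.354

θ = κ·ℓ = 0.2286 × 2.4861 = 0.56832 rad
ρ = (1 − cos θ)/κ = (1 − 0.84281)/0.2286 = 0.68764
z = sin θ / κ = 0.53822/0.2286 = 2.35441
x = ρ cos φ = 0.68764 × cos(132.78°) = -0.46704
y = ρ sin φ = 0.68764 × sin(132.78°) = 0.50471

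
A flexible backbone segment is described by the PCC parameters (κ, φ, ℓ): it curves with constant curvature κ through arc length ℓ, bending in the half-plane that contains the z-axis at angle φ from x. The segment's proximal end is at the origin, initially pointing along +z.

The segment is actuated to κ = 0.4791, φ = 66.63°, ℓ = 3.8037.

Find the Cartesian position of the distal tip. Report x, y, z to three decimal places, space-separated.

θ = κ·ℓ = 0.4791 × 3.8037 = 1.82235 rad
ρ = (1 − cos θ)/κ = (1 − -0.24891)/0.4791 = 2.60679
z = sin θ / κ = 0.96853/0.4791 = 2.02155
x = ρ cos φ = 2.60679 × cos(66.63°) = 1.03403
y = ρ sin φ = 2.60679 × sin(66.63°) = 2.39293

1.034 2.393 2.022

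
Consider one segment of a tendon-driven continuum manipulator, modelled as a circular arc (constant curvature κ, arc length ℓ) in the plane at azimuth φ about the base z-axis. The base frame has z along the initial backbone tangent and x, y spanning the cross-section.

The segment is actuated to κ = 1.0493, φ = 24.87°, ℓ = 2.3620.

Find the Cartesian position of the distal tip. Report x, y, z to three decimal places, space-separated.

1.546 0.717 0.587

θ = κ·ℓ = 1.0493 × 2.3620 = 2.47845 rad
ρ = (1 − cos θ)/κ = (1 − -0.78806)/1.0493 = 1.70405
z = sin θ / κ = 0.61560/1.0493 = 0.58668
x = ρ cos φ = 1.70405 × cos(24.87°) = 1.54602
y = ρ sin φ = 1.70405 × sin(24.87°) = 0.71666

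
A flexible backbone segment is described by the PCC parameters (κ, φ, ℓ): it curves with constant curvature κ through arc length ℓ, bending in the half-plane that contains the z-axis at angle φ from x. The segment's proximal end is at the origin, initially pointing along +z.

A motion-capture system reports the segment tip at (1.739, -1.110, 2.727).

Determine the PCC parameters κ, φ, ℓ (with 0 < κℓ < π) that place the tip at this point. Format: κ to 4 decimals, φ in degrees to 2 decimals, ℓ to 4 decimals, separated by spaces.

0.3529 327.45 3.6708

ρ = √(x²+y²) = √(1.739² + -1.110²) = 2.06306
φ = atan2(y, x) mod 360° = atan2(-1.110, 1.739) = 327.4500°
|p|² = ρ² + z² = 2.06306² + 2.727² = 11.69275
κ = 2ρ / |p|² = 2×2.06306 / 11.69275 = 0.35288
θ = 2·atan2(ρ, z) = 2·atan2(2.06306, 2.727) = 1.29534 rad
ℓ = θ/κ = 1.29534/0.35288 = 3.67077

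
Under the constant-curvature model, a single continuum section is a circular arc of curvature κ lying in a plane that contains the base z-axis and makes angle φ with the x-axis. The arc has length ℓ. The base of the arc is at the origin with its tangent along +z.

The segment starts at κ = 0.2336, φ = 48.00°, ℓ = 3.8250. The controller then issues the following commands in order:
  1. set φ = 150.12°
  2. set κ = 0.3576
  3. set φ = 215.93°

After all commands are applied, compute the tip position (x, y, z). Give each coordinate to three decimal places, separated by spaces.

initial: κ=0.2336, φ=48.00°, ℓ=3.8250
cmd 1: set φ=150.12° → (κ,φ,ℓ)=(0.2336,150.12°,3.8250) → tip=(-1.3857,0.7962,3.3360)
cmd 2: set κ=0.3576 → (κ,φ,ℓ)=(0.3576,150.12°,3.8250) → tip=(-1.9359,1.1123,2.7390)
cmd 3: set φ=215.93° → (κ,φ,ℓ)=(0.3576,215.93°,3.8250) → tip=(-1.8079,-1.3101,2.7390)

-1.808 -1.310 2.739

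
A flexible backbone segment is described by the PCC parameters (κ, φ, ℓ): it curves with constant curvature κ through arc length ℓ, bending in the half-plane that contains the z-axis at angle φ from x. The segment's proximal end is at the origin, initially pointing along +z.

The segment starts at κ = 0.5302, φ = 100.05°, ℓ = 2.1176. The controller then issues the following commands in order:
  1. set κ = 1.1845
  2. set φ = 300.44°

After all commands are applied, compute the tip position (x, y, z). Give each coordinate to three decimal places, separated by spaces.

0.772 -1.315 0.500

initial: κ=0.5302, φ=100.05°, ℓ=2.1176
cmd 1: set κ=1.1845 → (κ,φ,ℓ)=(1.1845,100.05°,2.1176) → tip=(-0.2661,1.5014,0.4996)
cmd 2: set φ=300.44° → (κ,φ,ℓ)=(1.1845,300.44°,2.1176) → tip=(0.7725,-1.3146,0.4996)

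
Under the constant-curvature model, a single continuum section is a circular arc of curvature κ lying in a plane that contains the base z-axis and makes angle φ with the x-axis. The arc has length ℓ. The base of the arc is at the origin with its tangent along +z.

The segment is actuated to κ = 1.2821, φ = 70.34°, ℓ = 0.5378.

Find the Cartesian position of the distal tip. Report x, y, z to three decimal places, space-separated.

0.060 0.168 0.496

θ = κ·ℓ = 1.2821 × 0.5378 = 0.68951 rad
ρ = (1 − cos θ)/κ = (1 − 0.77156)/1.2821 = 0.17818
z = sin θ / κ = 0.63616/1.2821 = 0.49619
x = ρ cos φ = 0.17818 × cos(70.34°) = 0.05995
y = ρ sin φ = 0.17818 × sin(70.34°) = 0.16779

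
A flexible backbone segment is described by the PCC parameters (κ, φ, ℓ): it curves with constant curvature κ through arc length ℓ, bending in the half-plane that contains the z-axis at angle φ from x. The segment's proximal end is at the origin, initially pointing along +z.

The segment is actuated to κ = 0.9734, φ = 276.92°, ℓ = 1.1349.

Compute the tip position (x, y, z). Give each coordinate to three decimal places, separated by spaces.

0.068 -0.562 0.918

θ = κ·ℓ = 0.9734 × 1.1349 = 1.10471 rad
ρ = (1 − cos θ)/κ = (1 − 0.44939)/0.9734 = 0.56565
z = sin θ / κ = 0.89333/0.9734 = 0.91775
x = ρ cos φ = 0.56565 × cos(276.92°) = 0.06815
y = ρ sin φ = 0.56565 × sin(276.92°) = -0.56153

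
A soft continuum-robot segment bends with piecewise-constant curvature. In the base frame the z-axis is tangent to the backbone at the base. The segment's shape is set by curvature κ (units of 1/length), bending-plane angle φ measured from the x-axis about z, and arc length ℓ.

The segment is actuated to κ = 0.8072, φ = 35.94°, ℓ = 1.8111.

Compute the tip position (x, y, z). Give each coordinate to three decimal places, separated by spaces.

θ = κ·ℓ = 0.8072 × 1.8111 = 1.46192 rad
ρ = (1 − cos θ)/κ = (1 − 0.10866)/0.8072 = 1.10424
z = sin θ / κ = 0.99408/0.8072 = 1.23151
x = ρ cos φ = 1.10424 × cos(35.94°) = 0.89402
y = ρ sin φ = 1.10424 × sin(35.94°) = 0.64812

0.894 0.648 1.232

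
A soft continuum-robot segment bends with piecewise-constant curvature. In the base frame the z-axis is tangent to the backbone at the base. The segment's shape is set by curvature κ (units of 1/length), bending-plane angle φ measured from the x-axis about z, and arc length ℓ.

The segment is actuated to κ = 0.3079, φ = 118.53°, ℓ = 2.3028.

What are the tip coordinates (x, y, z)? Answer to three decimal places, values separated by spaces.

-0.374 0.688 2.115

θ = κ·ℓ = 0.3079 × 2.3028 = 0.70903 rad
ρ = (1 − cos θ)/κ = (1 − 0.75899)/0.3079 = 0.78275
z = sin θ / κ = 0.65110/0.3079 = 2.11465
x = ρ cos φ = 0.78275 × cos(118.53°) = -0.37385
y = ρ sin φ = 0.78275 × sin(118.53°) = 0.68770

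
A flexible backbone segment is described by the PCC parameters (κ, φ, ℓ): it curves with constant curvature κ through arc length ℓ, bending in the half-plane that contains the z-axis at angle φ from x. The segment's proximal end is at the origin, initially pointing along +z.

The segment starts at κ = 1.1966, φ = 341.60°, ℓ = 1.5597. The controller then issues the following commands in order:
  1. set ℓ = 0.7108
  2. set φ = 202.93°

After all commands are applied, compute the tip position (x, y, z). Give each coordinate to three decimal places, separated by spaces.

-0.262 -0.111 0.628

initial: κ=1.1966, φ=341.60°, ℓ=1.5597
cmd 1: set ℓ=0.7108 → (κ,φ,ℓ)=(1.1966,341.60°,0.7108) → tip=(0.2699,-0.0898,0.6281)
cmd 2: set φ=202.93° → (κ,φ,ℓ)=(1.1966,202.93°,0.7108) → tip=(-0.2620,-0.1108,0.6281)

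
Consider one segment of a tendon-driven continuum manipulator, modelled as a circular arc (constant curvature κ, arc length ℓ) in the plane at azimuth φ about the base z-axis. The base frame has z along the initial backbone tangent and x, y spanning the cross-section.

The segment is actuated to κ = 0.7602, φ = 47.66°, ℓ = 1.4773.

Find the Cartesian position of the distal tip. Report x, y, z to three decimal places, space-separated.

θ = κ·ℓ = 0.7602 × 1.4773 = 1.12304 rad
ρ = (1 − cos θ)/κ = (1 − 0.43294)/0.7602 = 0.74593
z = sin θ / κ = 0.90142/0.7602 = 1.18577
x = ρ cos φ = 0.74593 × cos(47.66°) = 0.50241
y = ρ sin φ = 0.74593 × sin(47.66°) = 0.55137

0.502 0.551 1.186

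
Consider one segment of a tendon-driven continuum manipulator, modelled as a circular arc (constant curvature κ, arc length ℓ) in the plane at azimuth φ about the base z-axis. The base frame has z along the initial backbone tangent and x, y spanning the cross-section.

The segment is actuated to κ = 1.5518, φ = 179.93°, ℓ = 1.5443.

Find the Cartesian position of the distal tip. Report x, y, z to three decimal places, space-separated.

-1.118 0.001 0.437

θ = κ·ℓ = 1.5518 × 1.5443 = 2.39644 rad
ρ = (1 − cos θ)/κ = (1 − -0.73499)/1.5518 = 1.11805
z = sin θ / κ = 0.67808/1.5518 = 0.43696
x = ρ cos φ = 1.11805 × cos(179.93°) = -1.11805
y = ρ sin φ = 1.11805 × sin(179.93°) = 0.00137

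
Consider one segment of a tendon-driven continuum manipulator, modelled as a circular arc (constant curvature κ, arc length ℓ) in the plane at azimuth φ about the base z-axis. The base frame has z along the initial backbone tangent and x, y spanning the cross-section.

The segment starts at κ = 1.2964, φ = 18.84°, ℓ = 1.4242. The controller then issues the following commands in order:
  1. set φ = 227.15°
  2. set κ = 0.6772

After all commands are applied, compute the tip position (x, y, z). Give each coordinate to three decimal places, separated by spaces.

initial: κ=1.2964, φ=18.84°, ℓ=1.4242
cmd 1: set φ=227.15° → (κ,φ,ℓ)=(1.2964,227.15°,1.4242) → tip=(-0.6673,-0.7194,0.7423)
cmd 2: set κ=0.6772 → (κ,φ,ℓ)=(0.6772,227.15°,1.4242) → tip=(-0.4320,-0.4657,1.2134)

-0.432 -0.466 1.213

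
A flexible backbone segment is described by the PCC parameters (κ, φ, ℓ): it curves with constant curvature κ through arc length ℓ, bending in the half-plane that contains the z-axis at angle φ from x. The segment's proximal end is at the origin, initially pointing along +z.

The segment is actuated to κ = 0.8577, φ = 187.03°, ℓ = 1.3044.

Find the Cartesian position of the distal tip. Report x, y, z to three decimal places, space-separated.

θ = κ·ℓ = 0.8577 × 1.3044 = 1.11878 rad
ρ = (1 − cos θ)/κ = (1 − 0.43678)/0.8577 = 0.65667
z = sin θ / κ = 0.89957/0.8577 = 1.04882
x = ρ cos φ = 0.65667 × cos(187.03°) = -0.65173
y = ρ sin φ = 0.65667 × sin(187.03°) = -0.08037

-0.652 -0.080 1.049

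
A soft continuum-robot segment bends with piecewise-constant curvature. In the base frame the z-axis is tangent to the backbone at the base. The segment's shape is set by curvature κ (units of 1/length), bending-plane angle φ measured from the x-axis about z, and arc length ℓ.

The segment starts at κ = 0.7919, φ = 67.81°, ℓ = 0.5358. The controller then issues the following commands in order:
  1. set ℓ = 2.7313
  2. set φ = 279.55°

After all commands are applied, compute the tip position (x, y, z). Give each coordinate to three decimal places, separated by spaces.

0.326 -1.940 1.048

initial: κ=0.7919, φ=67.81°, ℓ=0.5358
cmd 1: set ℓ=2.7313 → (κ,φ,ℓ)=(0.7919,67.81°,2.7313) → tip=(0.7431,1.8218,1.0478)
cmd 2: set φ=279.55° → (κ,φ,ℓ)=(0.7919,279.55°,2.7313) → tip=(0.3264,-1.9403,1.0478)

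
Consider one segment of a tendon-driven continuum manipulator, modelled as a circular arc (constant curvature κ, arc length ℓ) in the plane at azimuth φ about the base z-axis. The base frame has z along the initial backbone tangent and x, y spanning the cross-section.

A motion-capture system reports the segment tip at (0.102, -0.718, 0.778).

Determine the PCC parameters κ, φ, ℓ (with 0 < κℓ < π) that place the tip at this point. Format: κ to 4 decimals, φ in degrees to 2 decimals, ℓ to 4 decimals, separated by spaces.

1.2822 278.09 1.1703

ρ = √(x²+y²) = √(0.102² + -0.718²) = 0.72521
φ = atan2(y, x) mod 360° = atan2(-0.718, 0.102) = 278.0854°
|p|² = ρ² + z² = 0.72521² + 0.778² = 1.13121
κ = 2ρ / |p|² = 2×0.72521 / 1.13121 = 1.28218
θ = 2·atan2(ρ, z) = 2·atan2(0.72521, 0.778) = 1.50059 rad
ℓ = θ/κ = 1.50059/1.28218 = 1.17034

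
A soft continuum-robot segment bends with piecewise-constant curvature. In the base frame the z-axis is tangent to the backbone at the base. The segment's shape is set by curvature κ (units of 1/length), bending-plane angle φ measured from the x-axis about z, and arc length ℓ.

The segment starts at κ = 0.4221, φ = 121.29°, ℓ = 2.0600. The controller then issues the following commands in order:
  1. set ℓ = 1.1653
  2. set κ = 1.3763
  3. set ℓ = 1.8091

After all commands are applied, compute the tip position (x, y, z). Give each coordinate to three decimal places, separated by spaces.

initial: κ=0.4221, φ=121.29°, ℓ=2.0600
cmd 1: set ℓ=1.1653 → (κ,φ,ℓ)=(0.4221,121.29°,1.1653) → tip=(-0.1459,0.2400,1.1189)
cmd 2: set κ=1.3763 → (κ,φ,ℓ)=(1.3763,121.29°,1.1653) → tip=(-0.3898,0.6414,0.7262)
cmd 3: set ℓ=1.8091 → (κ,φ,ℓ)=(1.3763,121.29°,1.8091) → tip=(-0.6774,1.1145,0.4407)

-0.677 1.115 0.441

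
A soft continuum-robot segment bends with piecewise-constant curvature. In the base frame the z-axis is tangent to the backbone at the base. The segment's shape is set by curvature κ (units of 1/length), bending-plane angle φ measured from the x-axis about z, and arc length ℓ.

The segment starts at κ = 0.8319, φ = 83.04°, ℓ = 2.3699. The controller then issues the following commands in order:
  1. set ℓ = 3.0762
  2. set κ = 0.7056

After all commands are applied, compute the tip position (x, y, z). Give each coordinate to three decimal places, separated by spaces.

0.269 2.201 1.170

initial: κ=0.8319, φ=83.04°, ℓ=2.3699
cmd 1: set ℓ=3.0762 → (κ,φ,ℓ)=(0.8319,83.04°,3.0762) → tip=(0.2673,2.1896,0.6613)
cmd 2: set κ=0.7056 → (κ,φ,ℓ)=(0.7056,83.04°,3.0762) → tip=(0.2687,2.2009,1.1699)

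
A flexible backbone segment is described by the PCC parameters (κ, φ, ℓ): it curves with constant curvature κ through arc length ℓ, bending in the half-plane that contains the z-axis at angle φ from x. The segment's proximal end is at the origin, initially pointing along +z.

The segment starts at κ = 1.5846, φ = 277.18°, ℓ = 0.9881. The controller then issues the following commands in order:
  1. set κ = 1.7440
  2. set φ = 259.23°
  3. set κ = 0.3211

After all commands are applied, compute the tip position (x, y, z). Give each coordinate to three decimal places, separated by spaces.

-0.029 -0.153 0.972

initial: κ=1.5846, φ=277.18°, ℓ=0.9881
cmd 1: set κ=1.7440 → (κ,φ,ℓ)=(1.7440,277.18°,0.9881) → tip=(0.0826,-0.6553,0.5667)
cmd 2: set φ=259.23° → (κ,φ,ℓ)=(1.7440,259.23°,0.9881) → tip=(-0.1234,-0.6488,0.5667)
cmd 3: set κ=0.3211 → (κ,φ,ℓ)=(0.3211,259.23°,0.9881) → tip=(-0.0290,-0.1527,0.9716)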